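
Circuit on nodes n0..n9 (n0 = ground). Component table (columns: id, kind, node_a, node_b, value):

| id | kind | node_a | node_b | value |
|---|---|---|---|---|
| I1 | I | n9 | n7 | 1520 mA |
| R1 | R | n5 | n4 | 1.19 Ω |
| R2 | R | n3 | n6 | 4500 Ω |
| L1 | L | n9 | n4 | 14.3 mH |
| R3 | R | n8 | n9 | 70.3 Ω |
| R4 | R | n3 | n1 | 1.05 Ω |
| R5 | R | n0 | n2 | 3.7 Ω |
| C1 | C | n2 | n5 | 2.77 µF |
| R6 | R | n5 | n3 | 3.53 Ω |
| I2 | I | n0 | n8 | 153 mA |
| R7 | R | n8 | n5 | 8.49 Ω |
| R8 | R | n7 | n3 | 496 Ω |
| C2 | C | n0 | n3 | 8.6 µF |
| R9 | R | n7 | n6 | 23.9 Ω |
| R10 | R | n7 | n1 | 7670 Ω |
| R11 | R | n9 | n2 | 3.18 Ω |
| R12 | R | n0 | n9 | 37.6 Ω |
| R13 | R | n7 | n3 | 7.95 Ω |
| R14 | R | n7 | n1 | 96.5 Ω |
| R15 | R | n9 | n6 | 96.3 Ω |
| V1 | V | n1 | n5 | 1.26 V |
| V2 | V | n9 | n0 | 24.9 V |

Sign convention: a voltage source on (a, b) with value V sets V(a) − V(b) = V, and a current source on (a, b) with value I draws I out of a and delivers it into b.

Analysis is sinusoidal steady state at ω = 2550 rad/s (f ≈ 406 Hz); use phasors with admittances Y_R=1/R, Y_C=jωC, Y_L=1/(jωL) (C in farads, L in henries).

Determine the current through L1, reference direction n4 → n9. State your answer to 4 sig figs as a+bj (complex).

-0.8905-1.907j A

Apply KCL at each of the 9 non-ground nodes and solve the resulting linear system.
Node n1: branches {R4, R10, R14, V1} → V_1 = 94.64-34.74j
Node n2: branches {R5, C1, R11} → V_2 = 13.82+0.9610j
Node n3: branches {R2, R4, R6, R8, C2, R13} → V_3 = 94.37-36.19j
Node n4: branches {R1, L1} → V_4 = 94.44-32.47j
Node n5: branches {R1, C1, R6, R7, V1} → V_5 = 93.38-34.74j
Node n6: branches {R2, R9, R15} → V_6 = 85.77-27.31j
Node n7: branches {I1, R8, R9, R10, R13, R14} → V_7 = 100.8-34.05j
Node n8: branches {R3, I2, R7} → V_8 = 87.16-31.00j
Node n9: branches {I1, L1, R3, R11, R12, R15, V2} → V_9 = 24.90+0.000j
Source currents: i(V1)=-0.1876-1.375j, i(V2)=-5.039-2.329j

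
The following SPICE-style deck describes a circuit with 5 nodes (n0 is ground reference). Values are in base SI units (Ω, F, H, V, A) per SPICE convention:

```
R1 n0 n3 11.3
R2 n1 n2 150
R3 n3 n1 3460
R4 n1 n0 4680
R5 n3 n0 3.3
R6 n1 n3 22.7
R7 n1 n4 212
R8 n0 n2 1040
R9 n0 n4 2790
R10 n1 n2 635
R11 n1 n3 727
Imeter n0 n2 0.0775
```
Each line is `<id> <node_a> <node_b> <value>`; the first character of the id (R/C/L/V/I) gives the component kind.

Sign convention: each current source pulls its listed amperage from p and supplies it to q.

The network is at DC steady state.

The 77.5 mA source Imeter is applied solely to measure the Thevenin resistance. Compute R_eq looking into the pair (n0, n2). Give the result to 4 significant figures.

R_eq = 127.6 Ω

MNA unknowns: 4 node voltages V₁..V_4
R1: Y=0.08850 on G[0,3]
R2: Y=0.006667 on G[1,2]
R3: Y=0.0002890 on G[3,1]
R4: Y=0.0002137 on G[1,0]
R5: Y=0.3030 on G[3,0]
R6: Y=0.04405 on G[1,3]
R7: Y=0.004717 on G[1,4]
R8: Y=0.0009615 on G[0,2]
R9: Y=0.0003584 on G[0,4]
R10: Y=0.001575 on G[1,2]
R11: Y=0.001376 on G[1,3]
Imeter: z[0]−=0.0775, z[2]+=0.0775
solve → V1=1.639, V2=9.889, V3=0.1714, V4=1.523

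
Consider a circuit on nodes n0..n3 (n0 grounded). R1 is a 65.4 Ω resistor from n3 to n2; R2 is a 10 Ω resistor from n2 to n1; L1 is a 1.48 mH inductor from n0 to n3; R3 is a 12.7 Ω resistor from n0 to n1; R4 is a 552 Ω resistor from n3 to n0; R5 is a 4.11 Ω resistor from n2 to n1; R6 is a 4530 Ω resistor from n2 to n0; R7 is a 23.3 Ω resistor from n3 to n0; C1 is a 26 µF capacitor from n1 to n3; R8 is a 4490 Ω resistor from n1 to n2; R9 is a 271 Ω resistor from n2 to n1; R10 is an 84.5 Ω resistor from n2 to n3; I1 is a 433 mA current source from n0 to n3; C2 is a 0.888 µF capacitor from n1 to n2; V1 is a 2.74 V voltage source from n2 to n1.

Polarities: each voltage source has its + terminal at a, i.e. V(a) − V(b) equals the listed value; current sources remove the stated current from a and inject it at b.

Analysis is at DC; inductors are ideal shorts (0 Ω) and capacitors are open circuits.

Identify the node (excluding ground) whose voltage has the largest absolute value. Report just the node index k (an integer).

2

Apply KCL at each of the 3 non-ground nodes and solve the resulting linear system.
Node n1: branches {R2, R3, R5, C1, R8, R9, C2, V1} → V_1 = -0.7063
Node n2: branches {R1, R2, R5, R6, R8, R9, R10, C2, V1} → V_2 = 2.034
Node n3: branches {R1, L1, R4, R7, C1, R10, I1} → V_3 = 0.000
Source currents: i(L1)=-0.4882, i(V1)=-1.007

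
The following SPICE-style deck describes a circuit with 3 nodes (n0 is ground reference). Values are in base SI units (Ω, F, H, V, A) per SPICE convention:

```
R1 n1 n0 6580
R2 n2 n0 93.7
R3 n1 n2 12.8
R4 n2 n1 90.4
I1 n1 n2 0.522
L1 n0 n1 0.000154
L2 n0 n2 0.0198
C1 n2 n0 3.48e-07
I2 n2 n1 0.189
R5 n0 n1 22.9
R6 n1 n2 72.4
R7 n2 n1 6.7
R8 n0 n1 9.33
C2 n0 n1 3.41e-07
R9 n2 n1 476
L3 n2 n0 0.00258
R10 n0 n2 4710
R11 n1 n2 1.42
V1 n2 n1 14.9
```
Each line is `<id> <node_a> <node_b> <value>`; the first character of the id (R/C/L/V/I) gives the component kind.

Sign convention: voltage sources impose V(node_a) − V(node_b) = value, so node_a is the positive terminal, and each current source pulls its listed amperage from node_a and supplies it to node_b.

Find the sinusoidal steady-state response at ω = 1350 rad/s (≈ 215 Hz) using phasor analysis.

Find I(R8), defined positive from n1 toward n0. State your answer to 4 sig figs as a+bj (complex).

Element admittances at ω=1350 rad/s:
  Y(R1) = 0.0001520+0.000j S between n1,n0
  Y(R2) = 0.01067+0.000j S between n2,n0
  Y(R3) = 0.07812+0.000j S between n1,n2
  Y(R4) = 0.01106+0.000j S between n2,n1
  I1: injects 0.522 A into n2 (from n1)
  Y(L1) = 0.000-4.810j S between n0,n1
  Y(L2) = 0.000-0.03741j S between n0,n2
  Y(C1) = 0.000+0.0004698j S between n2,n0
  I2: injects 0.189 A into n1 (from n2)
  Y(R5) = 0.04367+0.000j S between n0,n1
  Y(R6) = 0.01381+0.000j S between n1,n2
  Y(R7) = 0.1493+0.000j S between n2,n1
  Y(R8) = 0.1072+0.000j S between n0,n1
  Y(C2) = 0.000+0.0004603j S between n0,n1
  Y(R9) = 0.002101+0.000j S between n2,n1
  Y(L3) = 0.000-0.2871j S between n2,n0
  Y(R10) = 0.0002123+0.000j S between n0,n2
  Y(R11) = 0.7042+0.000j S between n1,n2
  V1: constraint V(n2)−V(n1) = 14.9
Assemble and solve the 3×3 MNA system:
  V(n1)=-0.9406-0.001931j  V(n2)=13.96-0.001931j
  i(V1)=-14.10+4.524j

-0.1008-0.0002069j A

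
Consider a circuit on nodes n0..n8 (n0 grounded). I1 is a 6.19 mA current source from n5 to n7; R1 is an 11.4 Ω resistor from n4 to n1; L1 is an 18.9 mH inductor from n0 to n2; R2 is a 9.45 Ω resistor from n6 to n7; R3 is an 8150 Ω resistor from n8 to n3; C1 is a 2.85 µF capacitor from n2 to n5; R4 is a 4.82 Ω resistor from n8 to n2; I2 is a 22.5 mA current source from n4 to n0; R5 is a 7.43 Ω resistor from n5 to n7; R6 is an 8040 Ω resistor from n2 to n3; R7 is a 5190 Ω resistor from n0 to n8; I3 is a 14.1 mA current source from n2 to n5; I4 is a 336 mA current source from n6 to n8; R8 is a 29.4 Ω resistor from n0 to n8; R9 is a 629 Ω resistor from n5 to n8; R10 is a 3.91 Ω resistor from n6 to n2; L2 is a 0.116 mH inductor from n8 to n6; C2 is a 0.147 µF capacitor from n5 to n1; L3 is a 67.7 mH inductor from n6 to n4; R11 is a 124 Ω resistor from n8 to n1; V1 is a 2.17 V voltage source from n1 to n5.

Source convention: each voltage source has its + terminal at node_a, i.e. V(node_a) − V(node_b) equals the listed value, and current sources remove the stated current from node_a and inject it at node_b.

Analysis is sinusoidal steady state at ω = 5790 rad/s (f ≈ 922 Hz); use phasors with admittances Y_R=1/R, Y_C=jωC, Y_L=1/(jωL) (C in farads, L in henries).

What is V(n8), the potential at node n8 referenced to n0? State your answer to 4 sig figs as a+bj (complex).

-0.5717-0.1629j V

Element admittances at ω=5790 rad/s:
  I1: injects 0.00619 A into n7 (from n5)
  Y(R1) = 0.08772+0.000j S between n4,n1
  Y(L1) = 0.000-0.009138j S between n0,n2
  Y(R2) = 0.1058+0.000j S between n6,n7
  Y(R3) = 0.0001227+0.000j S between n8,n3
  Y(C1) = 0.000+0.01650j S between n2,n5
  Y(R4) = 0.2075+0.000j S between n8,n2
  I2: injects 0.0225 A into n0 (from n4)
  Y(R5) = 0.1346+0.000j S between n5,n7
  Y(R6) = 0.0001244+0.000j S between n2,n3
  Y(R7) = 0.0001927+0.000j S between n0,n8
  I3: injects 0.0141 A into n5 (from n2)
  I4: injects 0.336 A into n8 (from n6)
  Y(R8) = 0.03401+0.000j S between n0,n8
  Y(R9) = 0.001590+0.000j S between n5,n8
  Y(R10) = 0.2558+0.000j S between n6,n2
  Y(L2) = 0.000-1.489j S between n8,n6
  Y(C2) = 0.000+0.0008511j S between n5,n1
  Y(L3) = 0.000-0.002551j S between n6,n4
  Y(R11) = 0.008065+0.000j S between n8,n1
  V1: constraint V(n1)−V(n5) = 2.17
Assemble and solve the 9×9 MNA system:
  V(n1)=1.182-0.2249j  V(n2)=-0.6096-0.3223j  V(n3)=-0.5908-0.2431j  V(n4)=0.9186-0.1810j  V(n5)=-0.9884-0.2249j  V(n6)=-0.5906-0.4054j  V(n7)=-0.7875-0.3043j  V(n8)=-0.5717-0.1629j
  i(V1)=-0.03721+0.002503j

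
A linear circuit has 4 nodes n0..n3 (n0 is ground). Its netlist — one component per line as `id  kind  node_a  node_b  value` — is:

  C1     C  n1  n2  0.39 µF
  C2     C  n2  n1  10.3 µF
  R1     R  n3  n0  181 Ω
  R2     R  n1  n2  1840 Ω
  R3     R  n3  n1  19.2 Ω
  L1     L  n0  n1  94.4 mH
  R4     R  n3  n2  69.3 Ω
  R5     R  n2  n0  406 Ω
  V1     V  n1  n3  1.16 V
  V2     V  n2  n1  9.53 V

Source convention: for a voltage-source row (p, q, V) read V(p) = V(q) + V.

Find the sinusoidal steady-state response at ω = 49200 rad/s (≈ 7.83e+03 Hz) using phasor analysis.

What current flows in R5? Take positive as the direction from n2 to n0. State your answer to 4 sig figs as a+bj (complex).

MNA unknowns: 3 node voltages V₁..V_3 plus 2 source currents (V1, V2)
C1: Y=0.000+0.01919j on G[1,2]
C2: Y=0.000+0.5068j on G[2,1]
R1: Y=0.005525+0.000j on G[3,0]
R2: Y=0.0005435+0.000j on G[1,2]
R3: Y=0.05208+0.000j on G[3,1]
L1: Y=0.000-0.0002153j on G[0,1]
R4: Y=0.01443+0.000j on G[3,2]
R5: Y=0.002463+0.000j on G[2,0]
V1: row V1−V3=1.16, i_V1 at 1,3
V2: row V2−V1=9.53, i_V2 at 2,1
solve → V1=-2.135-0.05754j, V2=7.395-0.05754j, V3=-3.295-0.05754j
aux → i_V1=-0.2329-0.0003179j, i_V2=-0.1777-5.012j

0.01822-0.0001417j A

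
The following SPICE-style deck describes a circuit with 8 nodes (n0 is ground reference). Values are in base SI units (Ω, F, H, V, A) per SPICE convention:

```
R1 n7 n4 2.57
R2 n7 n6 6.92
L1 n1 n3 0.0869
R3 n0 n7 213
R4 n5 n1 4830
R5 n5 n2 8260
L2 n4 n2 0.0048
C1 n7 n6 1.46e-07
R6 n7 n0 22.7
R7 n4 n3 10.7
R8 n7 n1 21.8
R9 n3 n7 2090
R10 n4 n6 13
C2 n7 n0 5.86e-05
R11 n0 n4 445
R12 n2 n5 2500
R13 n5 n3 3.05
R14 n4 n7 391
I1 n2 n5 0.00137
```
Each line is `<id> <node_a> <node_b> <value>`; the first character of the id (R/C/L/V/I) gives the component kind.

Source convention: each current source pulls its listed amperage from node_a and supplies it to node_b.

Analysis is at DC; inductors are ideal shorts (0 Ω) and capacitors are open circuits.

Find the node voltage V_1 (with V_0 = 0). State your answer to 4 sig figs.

MNA unknowns: 7 node voltages V₁..V_7 plus 2 source currents (L1, L2)
R1: Y=0.3891 on G[7,4]
R2: Y=0.1445 on G[7,6]
L1: row V1−V3=0, i_L1 at 1,3
R3: Y=0.004695 on G[0,7]
R4: Y=0.0002070 on G[5,1]
R5: Y=0.0001211 on G[5,2]
L2: row V4−V2=0, i_L2 at 4,2
C1: Y=0.000 on G[7,6]
R6: Y=0.04405 on G[7,0]
R7: Y=0.09346 on G[4,3]
R8: Y=0.04587 on G[7,1]
R9: Y=0.0004785 on G[3,7]
R10: Y=0.07692 on G[4,6]
C2: Y=0.000 on G[7,0]
R11: Y=0.002247 on G[0,4]
R12: Y=0.0004000 on G[2,5]
R13: Y=0.3279 on G[5,3]
R14: Y=0.002558 on G[4,7]
I1: z[2]−=0.00137, z[5]+=0.00137
solve → V1=0.009152, V2=-0.0009091, V3=0.009152, V4=-0.0009091, V5=0.01331, V6=-0.0002885, V7=4.191e-05
aux → i_L1=-0.0004171, i_L2=0.001363

0.009152 V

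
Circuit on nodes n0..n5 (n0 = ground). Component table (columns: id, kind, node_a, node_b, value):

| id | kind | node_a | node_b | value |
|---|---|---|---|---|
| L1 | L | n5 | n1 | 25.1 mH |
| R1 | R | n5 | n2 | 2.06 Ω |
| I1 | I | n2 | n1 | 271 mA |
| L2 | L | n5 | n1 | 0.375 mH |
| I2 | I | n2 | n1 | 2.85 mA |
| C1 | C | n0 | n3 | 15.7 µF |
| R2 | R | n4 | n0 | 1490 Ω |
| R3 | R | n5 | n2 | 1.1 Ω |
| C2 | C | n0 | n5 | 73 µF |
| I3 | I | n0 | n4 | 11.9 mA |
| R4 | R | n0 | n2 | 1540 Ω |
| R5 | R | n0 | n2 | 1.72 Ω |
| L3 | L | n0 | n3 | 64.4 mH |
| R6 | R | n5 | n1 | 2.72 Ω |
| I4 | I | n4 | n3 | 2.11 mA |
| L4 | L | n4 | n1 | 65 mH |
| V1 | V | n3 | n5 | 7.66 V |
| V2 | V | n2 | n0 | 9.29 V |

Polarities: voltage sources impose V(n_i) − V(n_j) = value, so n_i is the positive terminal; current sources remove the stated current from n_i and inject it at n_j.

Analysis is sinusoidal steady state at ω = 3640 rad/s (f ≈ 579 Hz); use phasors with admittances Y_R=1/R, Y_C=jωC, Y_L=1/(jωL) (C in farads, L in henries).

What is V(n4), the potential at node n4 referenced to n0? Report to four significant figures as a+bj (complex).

8.924-1.137j V

Apply KCL at each of the 5 non-ground nodes and solve the resulting linear system.
Node n1: branches {L1, I1, L2, I2, R6, L4} → V_1 = 9.104-2.036j
Node n2: branches {R1, I1, I2, R3, R4, R5, V2} → V_2 = 9.290+0.000j
Node n3: branches {C1, L3, I4, V1} → V_3 = 16.62-2.336j
Node n4: branches {R2, I3, I4, L4} → V_4 = 8.924-1.137j
Node n5: branches {L1, R1, L2, R3, C2, R6, V1} → V_5 = 8.957-2.336j
Source currents: i(V1)=-0.1214-0.8787j, i(V2)=-6.146-3.258j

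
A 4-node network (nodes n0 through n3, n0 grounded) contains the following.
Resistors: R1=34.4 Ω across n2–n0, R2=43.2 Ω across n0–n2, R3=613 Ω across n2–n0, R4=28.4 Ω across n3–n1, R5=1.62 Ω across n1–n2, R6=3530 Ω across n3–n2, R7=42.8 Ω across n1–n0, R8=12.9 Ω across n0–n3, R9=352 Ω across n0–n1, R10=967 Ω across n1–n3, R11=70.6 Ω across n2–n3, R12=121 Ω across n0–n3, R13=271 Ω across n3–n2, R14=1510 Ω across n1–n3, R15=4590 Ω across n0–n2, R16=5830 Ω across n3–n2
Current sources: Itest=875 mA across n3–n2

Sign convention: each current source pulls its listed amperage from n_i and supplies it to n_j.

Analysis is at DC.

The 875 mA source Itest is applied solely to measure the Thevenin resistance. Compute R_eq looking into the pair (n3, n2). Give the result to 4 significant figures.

R_eq = 10.76 Ω

Apply KCL at each of the 3 non-ground nodes and solve the resulting linear system.
Node n1: branches {R4, R5, R7, R9, R10, R14} → V_1 = 4.273
Node n2: branches {R1, R2, R3, R5, R6, R11, R13, R15, R16, Itest} → V_2 = 4.975
Node n3: branches {R4, R6, R8, R10, R11, R12, R13, R14, R16, Itest} → V_3 = -4.441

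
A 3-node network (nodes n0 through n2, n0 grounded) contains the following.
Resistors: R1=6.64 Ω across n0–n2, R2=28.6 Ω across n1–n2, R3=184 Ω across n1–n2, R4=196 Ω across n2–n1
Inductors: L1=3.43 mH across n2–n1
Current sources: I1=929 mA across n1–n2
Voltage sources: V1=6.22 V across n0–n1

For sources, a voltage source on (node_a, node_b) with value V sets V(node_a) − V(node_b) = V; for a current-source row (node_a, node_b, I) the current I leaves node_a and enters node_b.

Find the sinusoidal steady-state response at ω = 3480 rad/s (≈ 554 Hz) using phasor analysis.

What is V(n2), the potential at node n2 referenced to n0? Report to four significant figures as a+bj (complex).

1.826+3.437j V

Apply KCL at each of the 2 non-ground nodes and solve the resulting linear system.
Node n1: branches {R2, L1, R3, I1, R4, V1} → V_1 = -6.220+0.000j
Node n2: branches {R1, R2, L1, R3, I1, R4} → V_2 = 1.826+3.437j
Source currents: i(V1)=0.2749+0.5176j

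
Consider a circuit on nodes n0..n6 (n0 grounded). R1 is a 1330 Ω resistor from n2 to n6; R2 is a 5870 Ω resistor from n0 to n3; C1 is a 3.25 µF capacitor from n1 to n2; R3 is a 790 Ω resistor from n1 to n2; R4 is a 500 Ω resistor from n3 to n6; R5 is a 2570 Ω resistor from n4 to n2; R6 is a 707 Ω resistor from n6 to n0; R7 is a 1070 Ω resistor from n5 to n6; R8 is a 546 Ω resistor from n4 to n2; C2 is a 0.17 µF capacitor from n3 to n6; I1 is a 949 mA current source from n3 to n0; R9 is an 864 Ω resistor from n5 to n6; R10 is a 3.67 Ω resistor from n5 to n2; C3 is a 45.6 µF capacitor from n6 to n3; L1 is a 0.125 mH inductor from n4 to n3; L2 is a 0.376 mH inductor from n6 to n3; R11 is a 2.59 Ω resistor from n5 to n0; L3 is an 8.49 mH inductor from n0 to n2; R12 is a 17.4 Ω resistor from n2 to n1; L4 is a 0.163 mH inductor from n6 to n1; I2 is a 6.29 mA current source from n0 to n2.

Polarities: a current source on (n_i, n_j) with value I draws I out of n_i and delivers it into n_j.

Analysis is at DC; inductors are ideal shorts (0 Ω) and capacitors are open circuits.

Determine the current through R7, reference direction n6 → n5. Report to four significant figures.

-0.01352 A

Apply KCL at each of the 6 non-ground nodes and solve the resulting linear system.
Node n1: branches {C1, R3, R12, L4} → V_1 = -14.52
Node n2: branches {R1, C1, R3, R5, R8, R10, L3, R12, I2} → V_2 = 0.000
Node n3: branches {R2, R4, C2, I1, C3, L1, L2} → V_3 = -14.52
Node n4: branches {R5, R8, L1} → V_4 = -14.52
Node n5: branches {R7, R9, R10, R11} → V_5 = -0.04596
Node n6: branches {R1, R4, R6, R7, C2, R9, C3, L2, L4} → V_6 = -14.52
Source currents: i(L1)=0.03223, i(L2)=0.9143, i(L3)=0.9020, i(L4)=-0.8526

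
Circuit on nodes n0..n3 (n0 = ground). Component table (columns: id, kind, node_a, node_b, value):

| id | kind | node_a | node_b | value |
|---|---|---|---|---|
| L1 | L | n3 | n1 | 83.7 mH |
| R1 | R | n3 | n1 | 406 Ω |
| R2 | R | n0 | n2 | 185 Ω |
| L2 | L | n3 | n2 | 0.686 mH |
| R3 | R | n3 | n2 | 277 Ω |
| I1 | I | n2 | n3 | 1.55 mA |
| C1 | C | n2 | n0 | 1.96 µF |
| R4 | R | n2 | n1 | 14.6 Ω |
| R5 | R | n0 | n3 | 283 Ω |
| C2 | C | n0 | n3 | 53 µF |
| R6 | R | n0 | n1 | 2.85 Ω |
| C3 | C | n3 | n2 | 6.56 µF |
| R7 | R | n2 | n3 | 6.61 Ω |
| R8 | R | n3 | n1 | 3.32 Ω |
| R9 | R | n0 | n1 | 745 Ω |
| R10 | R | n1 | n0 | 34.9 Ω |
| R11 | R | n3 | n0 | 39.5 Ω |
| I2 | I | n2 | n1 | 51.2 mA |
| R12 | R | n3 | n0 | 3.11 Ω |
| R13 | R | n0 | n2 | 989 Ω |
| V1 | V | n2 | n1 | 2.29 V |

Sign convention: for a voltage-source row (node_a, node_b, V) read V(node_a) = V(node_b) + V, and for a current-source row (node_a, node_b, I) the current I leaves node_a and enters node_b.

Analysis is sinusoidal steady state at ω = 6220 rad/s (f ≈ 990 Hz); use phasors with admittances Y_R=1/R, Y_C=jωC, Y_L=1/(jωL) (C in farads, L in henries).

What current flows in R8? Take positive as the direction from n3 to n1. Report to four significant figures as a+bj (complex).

0.1878-0.1575j A

MNA unknowns: 3 node voltages V₁..V_3 plus 1 source current (V1)
L1: Y=0.000-0.001921j on G[3,1]
R1: Y=0.002463+0.000j on G[3,1]
R2: Y=0.005405+0.000j on G[0,2]
L2: Y=0.000-0.2344j on G[3,2]
R3: Y=0.003610+0.000j on G[3,2]
I1: z[2]−=0.00155, z[3]+=0.00155
C1: Y=0.000+0.01219j on G[2,0]
R4: Y=0.06849+0.000j on G[2,1]
R5: Y=0.003534+0.000j on G[0,3]
C2: Y=0.000+0.3297j on G[0,3]
R6: Y=0.3509+0.000j on G[0,1]
C3: Y=0.000+0.04080j on G[3,2]
R7: Y=0.1513+0.000j on G[2,3]
R8: Y=0.3012+0.000j on G[3,1]
R9: Y=0.001342+0.000j on G[0,1]
R10: Y=0.02865+0.000j on G[1,0]
R11: Y=0.02532+0.000j on G[3,0]
I2: z[2]−=0.0512, z[1]+=0.0512
R12: Y=0.3215+0.000j on G[3,0]
R13: Y=0.001011+0.000j on G[0,2]
V1: row V2−V1=2.29, i_V1 at 2,1
solve → V1=-0.4786+0.1536j, V2=1.811+0.1536j, V3=0.1450-0.3692j
aux → i_V1=-0.5787+0.2185j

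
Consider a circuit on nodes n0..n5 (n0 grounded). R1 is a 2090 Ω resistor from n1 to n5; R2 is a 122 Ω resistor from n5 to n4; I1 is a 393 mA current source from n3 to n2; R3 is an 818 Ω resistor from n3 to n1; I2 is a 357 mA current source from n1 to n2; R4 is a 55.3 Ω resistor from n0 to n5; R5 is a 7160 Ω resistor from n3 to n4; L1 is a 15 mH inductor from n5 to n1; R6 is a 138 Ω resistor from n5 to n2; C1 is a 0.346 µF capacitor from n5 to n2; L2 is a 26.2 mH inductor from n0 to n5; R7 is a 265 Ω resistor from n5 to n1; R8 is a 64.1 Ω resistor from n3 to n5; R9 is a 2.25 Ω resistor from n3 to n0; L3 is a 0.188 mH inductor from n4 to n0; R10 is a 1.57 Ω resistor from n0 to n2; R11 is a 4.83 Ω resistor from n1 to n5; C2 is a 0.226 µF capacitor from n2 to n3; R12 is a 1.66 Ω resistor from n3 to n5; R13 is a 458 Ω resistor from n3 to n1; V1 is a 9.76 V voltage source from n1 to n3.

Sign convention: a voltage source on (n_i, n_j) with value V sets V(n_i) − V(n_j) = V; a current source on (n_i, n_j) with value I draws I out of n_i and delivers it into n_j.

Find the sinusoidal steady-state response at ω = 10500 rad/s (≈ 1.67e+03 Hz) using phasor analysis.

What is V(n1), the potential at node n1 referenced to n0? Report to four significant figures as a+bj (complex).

8.036+0.02678j V

MNA unknowns: 5 node voltages V₁..V_5 plus 1 source current (V1)
R1: Y=0.0004785+0.000j on G[1,5]
R2: Y=0.008197+0.000j on G[5,4]
I1: z[3]−=0.393, z[2]+=0.393
R3: Y=0.001222+0.000j on G[3,1]
I2: z[1]−=0.357, z[2]+=0.357
R4: Y=0.01808+0.000j on G[0,5]
R5: Y=0.0001397+0.000j on G[3,4]
L1: Y=0.000-0.006349j on G[5,1]
R6: Y=0.007246+0.000j on G[5,2]
C1: Y=0.000+0.003633j on G[5,2]
L2: Y=0.000-0.003635j on G[0,5]
R7: Y=0.003774+0.000j on G[5,1]
R8: Y=0.01560+0.000j on G[3,5]
R9: Y=0.4444+0.000j on G[3,0]
L3: Y=0.000-0.5066j on G[4,0]
R10: Y=0.6369+0.000j on G[0,2]
R11: Y=0.2070+0.000j on G[1,5]
C2: Y=0.000+0.002373j on G[2,3]
R12: Y=0.6024+0.000j on G[3,5]
R13: Y=0.002183+0.000j on G[3,1]
V1: row V1−V3=9.76, i_V1 at 1,3
solve → V1=8.036+0.02678j, V2=1.173-0.01335j, V3=-1.724+0.02678j, V4=0.0005547+0.01155j, V5=0.7437-0.02299j
aux → i_V1=-1.931+0.03579j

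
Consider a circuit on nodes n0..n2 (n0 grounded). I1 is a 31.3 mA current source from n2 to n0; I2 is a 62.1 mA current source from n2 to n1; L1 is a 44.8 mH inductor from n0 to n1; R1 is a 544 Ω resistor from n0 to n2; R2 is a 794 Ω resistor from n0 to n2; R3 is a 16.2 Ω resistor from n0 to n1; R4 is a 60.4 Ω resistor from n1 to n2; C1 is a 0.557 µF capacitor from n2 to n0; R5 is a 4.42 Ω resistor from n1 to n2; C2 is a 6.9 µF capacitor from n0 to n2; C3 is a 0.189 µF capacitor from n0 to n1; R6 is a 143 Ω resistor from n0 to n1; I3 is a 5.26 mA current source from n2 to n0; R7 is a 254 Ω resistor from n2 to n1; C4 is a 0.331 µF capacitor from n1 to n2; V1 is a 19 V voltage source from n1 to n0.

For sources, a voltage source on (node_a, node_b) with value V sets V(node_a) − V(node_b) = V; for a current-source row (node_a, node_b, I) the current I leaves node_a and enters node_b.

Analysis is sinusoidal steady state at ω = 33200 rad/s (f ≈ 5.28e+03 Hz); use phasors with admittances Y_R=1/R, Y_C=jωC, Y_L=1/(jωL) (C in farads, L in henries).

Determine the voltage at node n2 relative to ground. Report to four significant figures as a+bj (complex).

Apply KCL at each of the 2 non-ground nodes and solve the resulting linear system.
Node n1: branches {I2, L1, R3, R4, R5, C3, R6, R7, C4, V1} → V_1 = 19.00+0.000j
Node n2: branches {I1, I2, R1, R2, R4, C1, R5, C2, I3, R7, C4} → V_2 = 9.287-8.776j
Source currents: i(V1)=-3.544-2.379j

9.287-8.776j V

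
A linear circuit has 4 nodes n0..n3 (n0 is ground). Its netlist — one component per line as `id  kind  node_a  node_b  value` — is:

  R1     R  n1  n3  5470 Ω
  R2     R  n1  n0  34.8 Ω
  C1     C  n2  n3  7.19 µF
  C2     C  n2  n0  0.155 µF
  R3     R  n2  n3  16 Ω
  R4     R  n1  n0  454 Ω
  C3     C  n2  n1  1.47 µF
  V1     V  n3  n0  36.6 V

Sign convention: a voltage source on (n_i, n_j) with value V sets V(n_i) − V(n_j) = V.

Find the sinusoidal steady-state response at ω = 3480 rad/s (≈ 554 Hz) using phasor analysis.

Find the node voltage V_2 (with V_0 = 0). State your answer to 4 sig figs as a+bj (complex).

34.98-2.391j V

Apply KCL at each of the 3 non-ground nodes and solve the resulting linear system.
Node n1: branches {R1, R2, R4, C3} → V_1 = 1.512+5.501j
Node n2: branches {C1, C2, R3, C3} → V_2 = 34.98-2.391j
Node n3: branches {R1, C1, R3, V1} → V_3 = 36.60+0.000j
Source currents: i(V1)=-0.04807-0.1890j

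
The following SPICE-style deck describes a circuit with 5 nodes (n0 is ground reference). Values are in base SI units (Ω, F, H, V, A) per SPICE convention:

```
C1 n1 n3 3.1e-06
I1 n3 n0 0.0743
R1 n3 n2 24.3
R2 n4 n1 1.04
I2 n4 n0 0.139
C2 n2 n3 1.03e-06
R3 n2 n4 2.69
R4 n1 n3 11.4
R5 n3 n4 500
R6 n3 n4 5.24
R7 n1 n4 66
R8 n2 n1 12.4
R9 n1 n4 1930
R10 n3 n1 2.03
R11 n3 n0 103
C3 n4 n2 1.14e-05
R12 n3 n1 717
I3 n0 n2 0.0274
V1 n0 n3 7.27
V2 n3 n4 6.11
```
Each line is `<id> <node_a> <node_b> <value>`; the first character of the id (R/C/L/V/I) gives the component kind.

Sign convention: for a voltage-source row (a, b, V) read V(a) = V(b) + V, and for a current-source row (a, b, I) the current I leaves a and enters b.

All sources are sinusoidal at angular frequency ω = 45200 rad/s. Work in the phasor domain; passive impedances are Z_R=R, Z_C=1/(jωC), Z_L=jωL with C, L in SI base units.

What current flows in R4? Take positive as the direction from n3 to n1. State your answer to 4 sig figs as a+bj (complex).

MNA unknowns: 4 node voltages V₁..V_4 plus 2 source currents (V1, V2)
C1: Y=0.000+0.1401j on G[1,3]
I1: z[3]−=0.0743, z[0]+=0.0743
R1: Y=0.04115+0.000j on G[3,2]
R2: Y=0.9615+0.000j on G[4,1]
I2: z[4]−=0.139, z[0]+=0.139
C2: Y=0.000+0.04656j on G[2,3]
R3: Y=0.3717+0.000j on G[2,4]
R4: Y=0.08772+0.000j on G[1,3]
R5: Y=0.002000+0.000j on G[3,4]
R6: Y=0.1908+0.000j on G[3,4]
R7: Y=0.01515+0.000j on G[1,4]
R8: Y=0.08065+0.000j on G[2,1]
R9: Y=0.0005181+0.000j on G[1,4]
R10: Y=0.4926+0.000j on G[3,1]
R11: Y=0.009709+0.000j on G[3,0]
C3: Y=0.000+0.5153j on G[4,2]
R12: Y=0.001395+0.000j on G[3,1]
I3: z[0]−=0.0274, z[2]+=0.0274
V1: row V0−V3=7.27, i_V1 at 0,3
V2: row V3−V4=6.11, i_V2 at 3,4
solve → V1=-11.15+0.3223j, V2=-12.66-0.1869j, V3=-7.270+0.000j, V4=-13.38+0.000j
aux → i_V1=0.1153+0.000j, i_V2=-3.582-0.6148j

0.3403-0.02828j A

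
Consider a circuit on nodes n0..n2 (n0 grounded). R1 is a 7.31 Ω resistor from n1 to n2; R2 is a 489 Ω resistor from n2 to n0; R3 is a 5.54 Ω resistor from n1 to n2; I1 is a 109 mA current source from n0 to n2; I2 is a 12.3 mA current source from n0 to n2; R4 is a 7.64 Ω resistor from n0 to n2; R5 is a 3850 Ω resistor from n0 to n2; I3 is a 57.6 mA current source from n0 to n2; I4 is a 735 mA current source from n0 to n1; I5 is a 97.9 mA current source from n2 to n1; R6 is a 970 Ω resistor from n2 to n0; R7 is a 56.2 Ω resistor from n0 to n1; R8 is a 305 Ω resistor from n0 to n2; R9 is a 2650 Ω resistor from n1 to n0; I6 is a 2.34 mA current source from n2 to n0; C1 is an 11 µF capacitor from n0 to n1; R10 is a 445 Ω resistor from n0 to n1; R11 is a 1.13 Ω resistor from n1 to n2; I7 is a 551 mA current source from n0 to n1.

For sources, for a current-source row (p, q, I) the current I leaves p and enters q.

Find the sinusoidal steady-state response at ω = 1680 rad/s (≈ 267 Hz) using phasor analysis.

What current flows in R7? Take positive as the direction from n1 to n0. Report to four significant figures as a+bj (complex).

MNA unknowns: 2 node voltages V₁..V_2
R1: Y=0.1368+0.000j on G[1,2]
R2: Y=0.002045+0.000j on G[2,0]
R3: Y=0.1805+0.000j on G[1,2]
I1: z[0]−=0.109, z[2]+=0.109
I2: z[0]−=0.0123, z[2]+=0.0123
R4: Y=0.1309+0.000j on G[0,2]
R5: Y=0.0002597+0.000j on G[0,2]
I3: z[0]−=0.0576, z[2]+=0.0576
I4: z[0]−=0.735, z[1]+=0.735
I5: z[2]−=0.0979, z[1]+=0.0979
R6: Y=0.001031+0.000j on G[2,0]
R7: Y=0.01779+0.000j on G[0,1]
R8: Y=0.003279+0.000j on G[0,2]
R9: Y=0.0003774+0.000j on G[1,0]
I6: z[2]−=0.00234, z[0]+=0.00234
C1: Y=0.000+0.01848j on G[0,1]
R10: Y=0.002247+0.000j on G[0,1]
R11: Y=0.8850+0.000j on G[1,2]
I7: z[0]−=0.551, z[1]+=0.551
solve → V1=9.950-1.279j, V2=8.987-1.147j

0.1770-0.02275j A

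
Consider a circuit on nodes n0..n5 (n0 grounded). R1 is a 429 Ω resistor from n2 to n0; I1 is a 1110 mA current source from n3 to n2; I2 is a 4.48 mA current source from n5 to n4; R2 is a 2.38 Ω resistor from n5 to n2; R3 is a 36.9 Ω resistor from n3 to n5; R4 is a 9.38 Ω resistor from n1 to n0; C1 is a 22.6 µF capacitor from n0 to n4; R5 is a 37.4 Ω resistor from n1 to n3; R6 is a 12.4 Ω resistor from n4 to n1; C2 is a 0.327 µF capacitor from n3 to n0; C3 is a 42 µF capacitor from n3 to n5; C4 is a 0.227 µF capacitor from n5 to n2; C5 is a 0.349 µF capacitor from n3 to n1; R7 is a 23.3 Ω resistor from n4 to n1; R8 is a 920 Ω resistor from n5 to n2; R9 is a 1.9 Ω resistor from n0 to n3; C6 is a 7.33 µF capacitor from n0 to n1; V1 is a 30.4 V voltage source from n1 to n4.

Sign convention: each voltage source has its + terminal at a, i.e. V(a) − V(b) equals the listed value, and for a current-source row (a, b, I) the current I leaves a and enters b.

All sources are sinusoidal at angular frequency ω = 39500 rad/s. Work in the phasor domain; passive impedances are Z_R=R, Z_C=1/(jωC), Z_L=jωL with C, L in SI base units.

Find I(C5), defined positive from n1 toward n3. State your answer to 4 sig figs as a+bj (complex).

-0.02554+0.2951j A

MNA unknowns: 5 node voltages V₁..V_5 plus 1 source current (V1)
R1: Y=0.002331+0.000j on G[2,0]
I1: z[3]−=1.11, z[2]+=1.11
I2: z[5]−=0.00448, z[4]+=0.00448
R2: Y=0.4202+0.000j on G[5,2]
R3: Y=0.02710+0.000j on G[3,5]
R4: Y=0.1066+0.000j on G[1,0]
C1: Y=0.000+0.8927j on G[0,4]
R5: Y=0.02674+0.000j on G[1,3]
R6: Y=0.08065+0.000j on G[4,1]
C2: Y=0.000+0.01292j on G[3,0]
C3: Y=0.000+1.659j on G[3,5]
C4: Y=0.000+0.008967j on G[5,2]
C5: Y=0.000+0.01379j on G[3,1]
R7: Y=0.04292+0.000j on G[4,1]
R8: Y=0.001087+0.000j on G[5,2]
R9: Y=0.5263+0.000j on G[0,3]
C6: Y=0.000+0.2895j on G[0,1]
V1: row V1−V4=30.4, i_V1 at 1,4
solve → V1=22.44+2.482j, V2=3.654-0.08624j, V3=1.030+0.6300j, V4=-7.960+2.482j, V5=1.041-0.03108j
aux → i_V1=-5.977-7.106j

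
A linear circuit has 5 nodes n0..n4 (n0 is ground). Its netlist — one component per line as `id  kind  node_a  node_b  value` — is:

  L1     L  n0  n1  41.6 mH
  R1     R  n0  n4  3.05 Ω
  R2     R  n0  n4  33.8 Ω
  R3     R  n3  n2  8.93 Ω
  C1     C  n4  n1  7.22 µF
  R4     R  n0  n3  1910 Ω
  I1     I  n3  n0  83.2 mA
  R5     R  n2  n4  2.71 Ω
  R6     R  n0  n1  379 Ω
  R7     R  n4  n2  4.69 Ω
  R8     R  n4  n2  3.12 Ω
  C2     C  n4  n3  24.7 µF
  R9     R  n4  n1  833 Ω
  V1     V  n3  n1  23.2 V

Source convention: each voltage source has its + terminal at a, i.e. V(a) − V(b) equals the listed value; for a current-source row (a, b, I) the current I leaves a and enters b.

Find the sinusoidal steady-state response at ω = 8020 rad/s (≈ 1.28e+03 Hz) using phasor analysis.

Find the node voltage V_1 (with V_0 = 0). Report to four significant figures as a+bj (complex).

Apply KCL at each of the 4 non-ground nodes and solve the resulting linear system.
Node n1: branches {L1, C1, R6, R9, V1} → V_1 = -18.99+1.575j
Node n2: branches {R3, R5, R7, R8} → V_2 = 0.3645+0.01969j
Node n3: branches {R3, R4, I1, C2, V1} → V_3 = 4.205+1.575j
Node n4: branches {R1, R2, C1, R5, R7, R8, C2, R9} → V_4 = -0.1119-0.1732j
Source currents: i(V1)=-0.1693-1.030j

-18.99+1.575j V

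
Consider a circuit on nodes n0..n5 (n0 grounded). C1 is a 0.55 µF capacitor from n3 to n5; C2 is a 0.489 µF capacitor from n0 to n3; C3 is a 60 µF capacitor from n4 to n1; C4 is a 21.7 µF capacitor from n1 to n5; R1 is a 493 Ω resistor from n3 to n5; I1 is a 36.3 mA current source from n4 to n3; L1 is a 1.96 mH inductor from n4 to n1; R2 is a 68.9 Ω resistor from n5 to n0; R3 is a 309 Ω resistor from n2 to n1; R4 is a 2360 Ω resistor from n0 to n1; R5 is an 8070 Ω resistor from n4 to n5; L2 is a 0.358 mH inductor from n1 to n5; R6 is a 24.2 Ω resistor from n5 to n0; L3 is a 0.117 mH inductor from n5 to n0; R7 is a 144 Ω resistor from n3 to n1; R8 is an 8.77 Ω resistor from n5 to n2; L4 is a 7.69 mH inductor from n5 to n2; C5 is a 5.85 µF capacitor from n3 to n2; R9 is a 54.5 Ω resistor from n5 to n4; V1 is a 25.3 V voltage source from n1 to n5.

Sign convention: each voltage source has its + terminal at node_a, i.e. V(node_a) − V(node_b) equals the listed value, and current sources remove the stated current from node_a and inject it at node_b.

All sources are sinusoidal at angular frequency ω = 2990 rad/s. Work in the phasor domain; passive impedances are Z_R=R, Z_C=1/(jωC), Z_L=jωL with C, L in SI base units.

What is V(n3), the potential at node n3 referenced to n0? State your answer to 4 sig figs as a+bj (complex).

4.575-7.431j V

Element admittances at ω=2990 rad/s:
  Y(C1) = 0.000+0.001645j S between n3,n5
  Y(C2) = 0.000+0.001462j S between n0,n3
  Y(C3) = 0.000+0.1794j S between n4,n1
  Y(C4) = 0.000+0.06488j S between n1,n5
  Y(R1) = 0.002028+0.000j S between n3,n5
  I1: injects 0.0363 A into n3 (from n4)
  Y(L1) = 0.000-0.1706j S between n4,n1
  Y(R2) = 0.01451+0.000j S between n5,n0
  Y(R3) = 0.003236+0.000j S between n2,n1
  Y(R4) = 0.0004237+0.000j S between n0,n1
  Y(R5) = 0.0001239+0.000j S between n4,n5
  Y(L2) = 0.000-0.9342j S between n1,n5
  Y(R6) = 0.04132+0.000j S between n5,n0
  Y(L3) = 0.000-2.859j S between n5,n0
  Y(R7) = 0.006944+0.000j S between n3,n1
  Y(R8) = 0.1140+0.000j S between n5,n2
  Y(L4) = 0.000-0.04349j S between n5,n2
  Y(C5) = 0.000+0.01749j S between n3,n2
  Y(R9) = 0.01835+0.000j S between n5,n4
  V1: constraint V(n1)−V(n5) = 25.3
Assemble and solve the 6×6 MNA system:
  V(n1)=25.30-0.007594j  V(n2)=1.579+1.024j  V(n3)=4.575-7.431j  V(n4)=3.046+10.55j  V(n5)=0.002190-0.007594j
  i(V1)=-0.3240+21.75j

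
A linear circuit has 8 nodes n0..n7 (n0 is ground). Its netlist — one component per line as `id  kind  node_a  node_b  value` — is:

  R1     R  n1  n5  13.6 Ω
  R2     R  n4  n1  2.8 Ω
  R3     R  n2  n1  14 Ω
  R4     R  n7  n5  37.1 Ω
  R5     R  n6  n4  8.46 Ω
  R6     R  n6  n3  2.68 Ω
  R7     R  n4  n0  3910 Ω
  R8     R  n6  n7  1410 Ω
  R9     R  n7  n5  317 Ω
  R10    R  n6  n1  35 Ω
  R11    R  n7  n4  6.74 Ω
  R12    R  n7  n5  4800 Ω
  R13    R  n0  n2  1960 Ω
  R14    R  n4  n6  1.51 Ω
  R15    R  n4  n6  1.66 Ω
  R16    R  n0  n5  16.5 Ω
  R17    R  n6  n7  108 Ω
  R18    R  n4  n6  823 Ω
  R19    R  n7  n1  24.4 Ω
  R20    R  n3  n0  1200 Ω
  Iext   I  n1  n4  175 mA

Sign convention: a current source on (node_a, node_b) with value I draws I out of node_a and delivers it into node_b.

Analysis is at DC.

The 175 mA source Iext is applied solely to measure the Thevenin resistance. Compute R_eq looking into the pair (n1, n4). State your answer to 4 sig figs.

Element admittances at DC:
  Y(R1) = 0.07353 S between n1,n5
  Y(R2) = 0.3571 S between n4,n1
  Y(R3) = 0.07143 S between n2,n1
  Y(R4) = 0.02695 S between n7,n5
  Y(R5) = 0.1182 S between n6,n4
  Y(R6) = 0.3731 S between n6,n3
  Y(R7) = 0.0002558 S between n4,n0
  Y(R8) = 0.0007092 S between n6,n7
  Y(R9) = 0.003155 S between n7,n5
  Y(R10) = 0.02857 S between n6,n1
  Y(R11) = 0.1484 S between n7,n4
  Y(R12) = 0.0002083 S between n7,n5
  Y(R13) = 0.0005102 S between n0,n2
  Y(R14) = 0.6623 S between n4,n6
  Y(R15) = 0.6024 S between n4,n6
  Y(R16) = 0.06061 S between n0,n5
  Y(R17) = 0.009259 S between n6,n7
  Y(R18) = 0.001215 S between n4,n6
  Y(R19) = 0.04098 S between n7,n1
  Y(R20) = 0.0008333 S between n3,n0
  Iext: injects 0.175 A into n4 (from n1)
Assemble and solve the 7×7 MNA system:
  V(n1)=-0.09260  V(n2)=-0.09194  V(n3)=0.3041  V(n4)=0.3139  V(n5)=-0.004732  V(n6)=0.3048  V(n7)=0.1989

R_eq = 2.323 Ω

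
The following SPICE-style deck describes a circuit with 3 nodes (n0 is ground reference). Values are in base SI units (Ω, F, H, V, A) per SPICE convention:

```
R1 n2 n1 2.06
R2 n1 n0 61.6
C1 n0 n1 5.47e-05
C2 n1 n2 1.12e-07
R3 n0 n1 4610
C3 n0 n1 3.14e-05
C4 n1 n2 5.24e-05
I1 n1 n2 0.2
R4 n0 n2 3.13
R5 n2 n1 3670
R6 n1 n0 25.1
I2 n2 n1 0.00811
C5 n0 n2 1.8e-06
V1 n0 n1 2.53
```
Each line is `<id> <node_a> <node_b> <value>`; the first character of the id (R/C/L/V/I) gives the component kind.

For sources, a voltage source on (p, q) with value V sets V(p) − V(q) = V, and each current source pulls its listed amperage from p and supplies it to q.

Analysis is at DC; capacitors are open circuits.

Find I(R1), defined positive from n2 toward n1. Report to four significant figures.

MNA unknowns: 2 node voltages V₁..V_2 plus 1 source current (V1)
R1: Y=0.4854 on G[2,1]
R2: Y=0.01623 on G[1,0]
C1: Y=0.000 on G[0,1]
C2: Y=0.000 on G[1,2]
R3: Y=0.0002169 on G[0,1]
C3: Y=0.000 on G[0,1]
C4: Y=0.000 on G[1,2]
I1: z[1]−=0.2, z[2]+=0.2
R4: Y=0.3195 on G[0,2]
R5: Y=0.0002725 on G[2,1]
R6: Y=0.03984 on G[1,0]
I2: z[2]−=0.00811, z[1]+=0.00811
C5: Y=0.000 on G[0,2]
V1: row V0−V1=2.53, i_V1 at 0,1
solve → V1=-2.530, V2=-1.288
aux → i_V1=-0.5539

0.6030 A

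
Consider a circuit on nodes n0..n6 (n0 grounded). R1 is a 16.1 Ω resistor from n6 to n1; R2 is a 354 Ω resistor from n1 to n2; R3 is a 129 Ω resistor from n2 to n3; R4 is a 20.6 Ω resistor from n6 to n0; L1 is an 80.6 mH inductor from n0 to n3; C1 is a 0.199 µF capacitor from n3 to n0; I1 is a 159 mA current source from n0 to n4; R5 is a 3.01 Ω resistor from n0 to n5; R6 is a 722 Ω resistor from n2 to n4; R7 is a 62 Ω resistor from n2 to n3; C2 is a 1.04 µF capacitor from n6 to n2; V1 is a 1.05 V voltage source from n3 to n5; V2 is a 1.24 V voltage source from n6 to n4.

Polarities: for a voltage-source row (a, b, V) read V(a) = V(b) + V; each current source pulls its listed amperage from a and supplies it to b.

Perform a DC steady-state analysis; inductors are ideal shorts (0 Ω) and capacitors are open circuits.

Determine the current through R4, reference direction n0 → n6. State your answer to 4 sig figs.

-0.1497 A

MNA unknowns: 6 node voltages V₁..V_6 plus 3 source currents (L1, V1, V2)
R1: Y=0.06211 on G[6,1]
R2: Y=0.002825 on G[1,2]
R3: Y=0.007752 on G[2,3]
R4: Y=0.04854 on G[6,0]
L1: row V0−V3=0, i_L1 at 0,3
C1: Y=0.000 on G[3,0]
I1: z[0]−=0.159, z[4]+=0.159
R5: Y=0.3322 on G[0,5]
R6: Y=0.001385 on G[2,4]
R7: Y=0.01613 on G[2,3]
C2: Y=0.000 on G[6,2]
V1: row V3−V5=1.05, i_V1 at 3,5
V2: row V6−V4=1.24, i_V2 at 6,4
solve → V1=2.967, V2=0.3892, V3=0.000, V4=1.844, V5=-1.050, V6=3.084
aux → i_L1=-0.3581, i_V1=-0.3488, i_V2=-0.1570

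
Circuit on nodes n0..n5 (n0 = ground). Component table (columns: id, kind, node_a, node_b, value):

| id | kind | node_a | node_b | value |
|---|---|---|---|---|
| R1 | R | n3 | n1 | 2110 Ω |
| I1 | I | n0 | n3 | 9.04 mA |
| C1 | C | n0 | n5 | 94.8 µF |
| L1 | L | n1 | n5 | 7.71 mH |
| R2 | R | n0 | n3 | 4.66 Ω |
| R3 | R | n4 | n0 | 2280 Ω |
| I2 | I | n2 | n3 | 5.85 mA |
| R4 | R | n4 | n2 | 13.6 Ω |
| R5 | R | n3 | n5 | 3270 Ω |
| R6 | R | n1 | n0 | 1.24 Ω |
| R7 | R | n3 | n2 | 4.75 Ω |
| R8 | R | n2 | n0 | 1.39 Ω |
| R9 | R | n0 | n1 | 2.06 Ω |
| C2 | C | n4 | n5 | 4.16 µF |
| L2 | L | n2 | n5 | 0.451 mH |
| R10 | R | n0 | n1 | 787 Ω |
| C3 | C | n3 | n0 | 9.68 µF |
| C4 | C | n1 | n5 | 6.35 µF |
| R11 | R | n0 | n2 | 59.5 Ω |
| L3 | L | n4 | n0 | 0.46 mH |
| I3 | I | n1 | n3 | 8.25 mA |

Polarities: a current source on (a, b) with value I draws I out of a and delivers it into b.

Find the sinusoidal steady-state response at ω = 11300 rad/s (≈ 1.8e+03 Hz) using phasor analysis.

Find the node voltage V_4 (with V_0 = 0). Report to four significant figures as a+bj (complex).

MNA unknowns: 5 node voltages V₁..V_5
R1: Y=0.0004739+0.000j on G[3,1]
I1: z[0]−=0.00904, z[3]+=0.00904
C1: Y=0.000+1.071j on G[0,5]
L1: Y=0.000-0.01148j on G[1,5]
R2: Y=0.2146+0.000j on G[0,3]
R3: Y=0.0004386+0.000j on G[4,0]
I2: z[2]−=0.00585, z[3]+=0.00585
R4: Y=0.07353+0.000j on G[4,2]
R5: Y=0.0003058+0.000j on G[3,5]
R6: Y=0.8065+0.000j on G[1,0]
R7: Y=0.2105+0.000j on G[3,2]
R8: Y=0.7194+0.000j on G[2,0]
R9: Y=0.4854+0.000j on G[0,1]
C2: Y=0.000+0.04701j on G[4,5]
L2: Y=0.000-0.1962j on G[2,5]
R10: Y=0.001271+0.000j on G[0,1]
C3: Y=0.000+0.1094j on G[3,0]
C4: Y=0.000+0.07175j on G[1,5]
R11: Y=0.01681+0.000j on G[0,2]
L3: Y=0.000-0.1924j on G[4,0]
I3: z[1]−=0.00825, z[3]+=0.00825
solve → V1=-0.006365+0.0002235j, V2=0.005805-0.001461j, V3=0.05348-0.01446j, V4=0.002099+0.001748j, V5=-0.001454+0.0003721j

0.002099+0.001748j V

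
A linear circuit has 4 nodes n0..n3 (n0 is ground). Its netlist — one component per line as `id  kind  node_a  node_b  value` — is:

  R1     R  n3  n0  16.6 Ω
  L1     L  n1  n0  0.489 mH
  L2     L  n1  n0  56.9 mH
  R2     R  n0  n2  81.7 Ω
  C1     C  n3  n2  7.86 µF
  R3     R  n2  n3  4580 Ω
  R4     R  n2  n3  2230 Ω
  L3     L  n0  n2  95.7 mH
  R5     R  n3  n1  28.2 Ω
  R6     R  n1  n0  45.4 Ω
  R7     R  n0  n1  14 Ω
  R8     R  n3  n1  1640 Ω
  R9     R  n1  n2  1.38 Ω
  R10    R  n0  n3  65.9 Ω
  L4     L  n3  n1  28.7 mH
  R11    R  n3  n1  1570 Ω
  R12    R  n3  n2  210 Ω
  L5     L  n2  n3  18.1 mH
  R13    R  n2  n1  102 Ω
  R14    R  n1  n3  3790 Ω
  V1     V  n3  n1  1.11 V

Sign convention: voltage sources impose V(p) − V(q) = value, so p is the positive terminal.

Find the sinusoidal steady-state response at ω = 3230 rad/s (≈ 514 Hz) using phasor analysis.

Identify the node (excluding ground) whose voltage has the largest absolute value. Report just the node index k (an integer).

3

Apply KCL at each of the 3 non-ground nodes and solve the resulting linear system.
Node n1: branches {L1, L2, R5, R6, R7, R8, R9, L4, R11, R13, R14, V1} → V_1 = -0.03395-0.1211j
Node n2: branches {R2, C1, R3, R4, L3, R9, R12, L5, R13} → V_2 = -0.02477-0.1071j
Node n3: branches {R1, C1, R3, R4, R5, R8, R10, L4, R11, R12, L5, R14, V1} → V_3 = 1.076-0.1211j
Source currents: i(V1)=-0.1283+0.01206j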